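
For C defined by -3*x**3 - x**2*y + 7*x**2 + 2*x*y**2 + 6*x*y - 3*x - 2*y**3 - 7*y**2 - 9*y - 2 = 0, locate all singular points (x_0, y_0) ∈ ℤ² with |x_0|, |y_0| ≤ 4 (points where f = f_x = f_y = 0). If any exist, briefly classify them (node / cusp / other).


Singular points: {(1, -1)}; classification: node.

Compute partial derivatives:
  f_x = -9*x**2 - 2*x*y + 14*x + 2*y**2 + 6*y - 3.
  f_y = -x**2 + 4*x*y + 6*x - 6*y**2 - 14*y - 9.
Scan x_0 ∈ {−4, ..., 4}. For each x_0, f_y(x_0, y) is a polynomial in y; find its integer roots y ∈ {−4, ..., 4}, then test f_x and f at those candidates.
  x = -4: f_y(-4, y) = -6*y**2 - 30*y - 49; no integer root y with |y| ≤ 4.
  x = -3: f_y(-3, y) = -6*y**2 - 26*y - 36; no integer root y with |y| ≤ 4.
  x = -2: f_y(-2, y) = -6*y**2 - 22*y - 25; no integer root y with |y| ≤ 4.
  x = -1: f_y(-1, y) = -6*y**2 - 18*y - 16; no integer root y with |y| ≤ 4.
  x = 0: f_y(0, y) = -6*y**2 - 14*y - 9; no integer root y with |y| ≤ 4.
  x = 1: f_y(1, y) = -6*y**2 - 10*y - 4; vanishes at y ∈ {-1}. (1, -1): f_x = 0, f = 0 — SINGULAR.
  x = 2: f_y(2, y) = -6*y**2 - 6*y - 1; no integer root y with |y| ≤ 4.
  x = 3: f_y(3, y) = -6*y**2 - 2*y; vanishes at y ∈ {0}. (3, 0): f_x = -42 ≠ 0.
  x = 4: f_y(4, y) = -6*y**2 + 2*y - 1; no integer root y with |y| ≤ 4.
Only singular point on the grid: (1, -1).
Classify: substitute x = 1 + u, y = -1 + v and expand: f = -3*u**3 - u**2*v - u**2 + 2*u*v**2 - 2*v**3 + v**2.
No constant or linear terms (consistent with a singular point). Quadratic part: -u**2 + v**2. Cubic part: -3*u**3 - u**2*v + 2*u*v**2 - 2*v**3.
The quadratic part v**2 - u**2 = (v − u)(v + u) splits into two distinct linear factors, so there are two distinct tangent lines y − -1 = ±(x − 1) — this is a node (ordinary double point).
Classification: node.


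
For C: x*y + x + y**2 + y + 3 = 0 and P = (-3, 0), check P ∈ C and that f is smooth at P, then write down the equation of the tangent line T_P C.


Tangent line at P: x - 2*y + 3 = 0.

Step 1: f(-3, 0) = 0, so P lies on C.
Step 2: partial derivatives
  f_x(x, y) = y + 1, f_y(x, y) = x + 2*y + 1.
  f_x(P) = 1, f_y(P) = -2 (gradient nonzero, so P is smooth).
Step 3: tangent line at P: 1·(x − -3) + -2·(y − 0) = 0.
Expanding: x - 2*y + 3 = 0.


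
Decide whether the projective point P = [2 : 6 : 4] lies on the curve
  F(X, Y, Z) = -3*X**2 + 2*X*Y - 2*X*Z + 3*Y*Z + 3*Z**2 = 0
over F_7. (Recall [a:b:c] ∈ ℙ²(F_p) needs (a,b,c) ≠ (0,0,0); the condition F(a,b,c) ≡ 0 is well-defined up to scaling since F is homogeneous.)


F(2,6,4) ≡ 4 (mod 7); P is NOT on the curve.

Evaluate F(2, 6, 4) term-by-term (mod 7).
  -3*X**2 ↦ -3·4·1·1 = -12
  2*X*Y ↦ 2·2·6·1 = 24
  -2*X*Z ↦ -2·2·1·4 = -16
  3*Y*Z ↦ 3·1·6·4 = 72
  3*Z**2 ↦ 3·1·1·16 = 48
Sum: F(2, 6, 4) = (-12) + (24) + (-16) + (72) + (48) = 116.
Reducing mod 7: 116 ≡ 4 (mod 7).
Since F(a, b, c) ≡ 4 ≠ 0 (mod 7), P does NOT lie on the curve.


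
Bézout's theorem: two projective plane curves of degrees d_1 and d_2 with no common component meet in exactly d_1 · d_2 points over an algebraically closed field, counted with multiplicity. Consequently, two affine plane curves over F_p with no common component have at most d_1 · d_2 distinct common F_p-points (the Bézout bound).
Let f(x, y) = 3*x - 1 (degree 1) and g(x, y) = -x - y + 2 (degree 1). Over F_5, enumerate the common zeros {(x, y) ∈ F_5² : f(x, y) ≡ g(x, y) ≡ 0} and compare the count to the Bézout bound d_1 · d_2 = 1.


Common zeros: {(2, 0)}; count = 1; Bézout bound = 1.

deg(f) = 1, deg(g) = 1, so Bézout bound = 1.
Scan x ∈ F_5. For each x, list the y ∈ F_5 with f(x, y) ≡ 0 and those with g(x, y) ≡ 0 (mod 5); the common zeros in that column are the intersection.
  x = 0: f ≡ 0 at y ∈ ∅; g ≡ 0 at y ∈ {2}; common: ∅.
  x = 1: f ≡ 0 at y ∈ ∅; g ≡ 0 at y ∈ {1}; common: ∅.
  x = 2: f ≡ 0 at y ∈ {0, 1, 2, 3, 4}; g ≡ 0 at y ∈ {0}; common: {0}.
  x = 3: f ≡ 0 at y ∈ ∅; g ≡ 0 at y ∈ {4}; common: ∅.
  x = 4: f ≡ 0 at y ∈ ∅; g ≡ 0 at y ∈ {3}; common: ∅.
Collecting: common zeros = {(2, 0)}, so the count is 1.
Comparison with the Bézout bound: 1 ≤ 1 = deg(f)·deg(g), as expected for curves with no common component (the bound is attained).


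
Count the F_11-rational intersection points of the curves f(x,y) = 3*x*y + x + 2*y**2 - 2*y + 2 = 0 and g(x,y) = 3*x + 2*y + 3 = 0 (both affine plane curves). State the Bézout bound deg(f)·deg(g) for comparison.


Common zeros: {(6, 6)}; count = 1; Bézout bound = 2.

deg(f) = 2, deg(g) = 1, so Bézout bound = 2.
Scan x ∈ F_11. For each x, list the y ∈ F_11 with f(x, y) ≡ 0 and those with g(x, y) ≡ 0 (mod 11); the common zeros in that column are the intersection.
  x = 0: f ≡ 0 at y ∈ ∅; g ≡ 0 at y ∈ {4}; common: ∅.
  x = 1: f ≡ 0 at y ∈ ∅; g ≡ 0 at y ∈ {8}; common: ∅.
  x = 2: f ≡ 0 at y ∈ ∅; g ≡ 0 at y ∈ {1}; common: ∅.
  x = 3: f ≡ 0 at y ∈ {3, 10}; g ≡ 0 at y ∈ {5}; common: ∅.
  x = 4: f ≡ 0 at y ∈ ∅; g ≡ 0 at y ∈ {9}; common: ∅.
  x = 5: f ≡ 0 at y ∈ {1, 9}; g ≡ 0 at y ∈ {2}; common: ∅.
  x = 6: f ≡ 0 at y ∈ {6, 8}; g ≡ 0 at y ∈ {6}; common: {6}.
  x = 7: f ≡ 0 at y ∈ {2, 5}; g ≡ 0 at y ∈ {10}; common: ∅.
  x = 8: f ≡ 0 at y ∈ ∅; g ≡ 0 at y ∈ {3}; common: ∅.
  x = 9: f ≡ 0 at y ∈ {0, 4}; g ≡ 0 at y ∈ {7}; common: ∅.
  x = 10: f ≡ 0 at y ∈ ∅; g ≡ 0 at y ∈ {0}; common: ∅.
Collecting: common zeros = {(6, 6)}, so the count is 1.
Comparison with the Bézout bound: 1 ≤ 2 = deg(f)·deg(g), as expected for curves with no common component (the affine F_11-count falls short of the bound because intersections may lie at infinity, over extension fields, or carry multiplicity).


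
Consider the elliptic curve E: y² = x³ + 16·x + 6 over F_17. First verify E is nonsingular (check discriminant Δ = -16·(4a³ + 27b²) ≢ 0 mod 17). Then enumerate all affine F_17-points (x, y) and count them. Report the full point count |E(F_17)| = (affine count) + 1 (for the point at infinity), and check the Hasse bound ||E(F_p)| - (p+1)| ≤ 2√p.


Affine points = {(3, 8), (3, 9), (4, 7), (4, 10), (7, 6), (7, 11), (8, 0), (11, 0), (14, 4), (14, 13), (15, 0)}; affine count = 11; |E(F_17)| = 12.

Discriminant check: Δ ∝ 4a³ + 27b² = 4·16³ + 27·6² = 4·4096 + 27·36 ≡ 16 (mod 17). Nonzero ⇒ E is nonsingular.
For each x ∈ F_17, compute rhs = x³ + 16·x + 6 mod 17, then count y ∈ F_17 with y² ≡ rhs.
  x = 0: rhs = 6, matching y values: none (0 points).
  x = 1: rhs = 6, matching y values: none (0 points).
  x = 2: rhs = 12, matching y values: none (0 points).
  x = 3: rhs = 13, matching y values: 8, 9 (2 points).
  x = 4: rhs = 15, matching y values: 7, 10 (2 points).
  x = 5: rhs = 7, matching y values: none (0 points).
  x = 6: rhs = 12, matching y values: none (0 points).
  x = 7: rhs = 2, matching y values: 6, 11 (2 points).
  x = 8: rhs = 0, matching y values: 0 (1 points).
  x = 9: rhs = 12, matching y values: none (0 points).
  x = 10: rhs = 10, matching y values: none (0 points).
  x = 11: rhs = 0, matching y values: 0 (1 points).
  x = 12: rhs = 5, matching y values: none (0 points).
  x = 13: rhs = 14, matching y values: none (0 points).
  x = 14: rhs = 16, matching y values: 4, 13 (2 points).
  x = 15: rhs = 0, matching y values: 0 (1 points).
  x = 16: rhs = 6, matching y values: none (0 points).
Total affine count: 11.
Full point count |E(F_17)| = 11 + 1 = 12.
Hasse bound: |12 − (17+1)| = |-6| = 6 ≤ 2√17 ≈ 8.2462 ✓.


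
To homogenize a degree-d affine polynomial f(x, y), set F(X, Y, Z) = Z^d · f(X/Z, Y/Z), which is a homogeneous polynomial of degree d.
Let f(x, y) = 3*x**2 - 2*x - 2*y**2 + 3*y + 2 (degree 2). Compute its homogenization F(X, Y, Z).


F(X, Y, Z) = 3*X**2 - 2*X*Z - 2*Y**2 + 3*Y*Z + 2*Z**2

deg(f) = 2.
Substitute x = X/Z, y = Y/Z into f, then multiply by Z^2.
  monomial 3·x^2·y^0 ↦ 3·X^2·Y^0·Z^0.
  monomial -2·x^1·y^0 ↦ -2·X^1·Y^0·Z^1.
  monomial -2·x^0·y^2 ↦ -2·X^0·Y^2·Z^0.
  monomial 3·x^0·y^1 ↦ 3·X^0·Y^1·Z^1.
  monomial 2·x^0·y^0 ↦ 2·X^0·Y^0·Z^2.
Collecting: F(X, Y, Z) = 3*X**2 - 2*X*Z - 2*Y**2 + 3*Y*Z + 2*Z**2.


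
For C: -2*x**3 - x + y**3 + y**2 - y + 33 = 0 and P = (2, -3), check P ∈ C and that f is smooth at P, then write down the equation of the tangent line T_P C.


Tangent line at P: -25*x + 20*y + 110 = 0.

Step 1: f(2, -3) = 0, so P lies on C.
Step 2: partial derivatives
  f_x(x, y) = -6*x**2 - 1, f_y(x, y) = 3*y**2 + 2*y - 1.
  f_x(P) = -25, f_y(P) = 20 (gradient nonzero, so P is smooth).
Step 3: tangent line at P: -25·(x − 2) + 20·(y − -3) = 0.
Expanding: -25*x + 20*y + 110 = 0.


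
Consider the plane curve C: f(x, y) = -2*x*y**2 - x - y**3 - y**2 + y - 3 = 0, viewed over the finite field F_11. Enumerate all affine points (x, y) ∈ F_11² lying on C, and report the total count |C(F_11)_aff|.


Affine F_11-points: {(1, 2), (1, 3), (4, 5), (6, 1), (6, 9), (6, 10), (7, 8), (8, 0), (10, 6)}; count = 9.

For each of the 121 pairs (x, y) ∈ F_11², evaluate f(x, y) mod 11. Record the zeros.
  x = 0: [0↦8, 1↦7, 2↦9, 3↦8, 4↦9, 5↦6, 6↦4, 7↦8, 8↦1, 9↦10, 10↦7]  zeros at y ∈ ∅
  x = 1: [0↦7, 1↦4, 2↦0, 3↦0, 4↦9, 5↦10, 6↦8, 7↦8, 8↦4, 9↦1, 10↦4]  zeros at y ∈ {2, 3}
  x = 2: [0↦6, 1↦1, 2↦2, 3↦3, 4↦9, 5↦3, 6↦1, 7↦8, 8↦7, 9↦3, 10↦1]  zeros at y ∈ ∅
  x = 3: [0↦5, 1↦9, 2↦4, 3↦6, 4↦9, 5↦7, 6↦5, 7↦8, 8↦10, 9↦5, 10↦9]  zeros at y ∈ ∅
  x = 4: [0↦4, 1↦6, 2↦6, 3↦9, 4↦9, 5↦0, 6↦9, 7↦8, 8↦2, 9↦7, 10↦6]  zeros at y ∈ {5}
  x = 5: [0↦3, 1↦3, 2↦8, 3↦1, 4↦9, 5↦4, 6↦2, 7↦8, 8↦5, 9↦9, 10↦3]  zeros at y ∈ ∅
  x = 6: [0↦2, 1↦0, 2↦10, 3↦4, 4↦9, 5↦8, 6↦6, 7↦8, 8↦8, 9↦0, 10↦0]  zeros at y ∈ {1, 9, 10}
  x = 7: [0↦1, 1↦8, 2↦1, 3↦7, 4↦9, 5↦1, 6↦10, 7↦8, 8↦0, 9↦2, 10↦8]  zeros at y ∈ {8}
  x = 8: [0↦0, 1↦5, 2↦3, 3↦10, 4↦9, 5↦5, 6↦3, 7↦8, 8↦3, 9↦4, 10↦5]  zeros at y ∈ {0}
  x = 9: [0↦10, 1↦2, 2↦5, 3↦2, 4↦9, 5↦9, 6↦7, 7↦8, 8↦6, 9↦6, 10↦2]  zeros at y ∈ ∅
  x = 10: [0↦9, 1↦10, 2↦7, 3↦5, 4↦9, 5↦2, 6↦0, 7↦8, 8↦9, 9↦8, 10↦10]  zeros at y ∈ {6}
Collecting zeros: affine points = {(1, 2), (1, 3), (4, 5), (6, 1), (6, 9), (6, 10), (7, 8), (8, 0), (10, 6)}.
Total count |C(F_11)_aff| = 9.


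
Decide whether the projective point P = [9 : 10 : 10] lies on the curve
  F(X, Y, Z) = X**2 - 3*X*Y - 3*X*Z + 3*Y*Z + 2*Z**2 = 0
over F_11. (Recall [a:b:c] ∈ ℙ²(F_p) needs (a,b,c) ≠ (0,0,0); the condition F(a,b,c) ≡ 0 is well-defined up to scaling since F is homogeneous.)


F(9,10,10) ≡ 8 (mod 11); P is NOT on the curve.

Evaluate F(9, 10, 10) term-by-term (mod 11).
  X**2 ↦ 1·81·1·1 = 81
  -3*X*Y ↦ -3·9·10·1 = -270
  -3*X*Z ↦ -3·9·1·10 = -270
  3*Y*Z ↦ 3·1·10·10 = 300
  2*Z**2 ↦ 2·1·1·100 = 200
Sum: F(9, 10, 10) = (81) + (-270) + (-270) + (300) + (200) = 41.
Reducing mod 11: 41 ≡ 8 (mod 11).
Since F(a, b, c) ≡ 8 ≠ 0 (mod 11), P does NOT lie on the curve.


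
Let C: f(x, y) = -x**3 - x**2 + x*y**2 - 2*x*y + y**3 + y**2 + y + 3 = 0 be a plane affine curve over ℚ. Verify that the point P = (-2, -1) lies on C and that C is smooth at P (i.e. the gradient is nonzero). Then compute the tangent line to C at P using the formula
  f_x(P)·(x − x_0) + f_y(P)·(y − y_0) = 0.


Tangent line at P: -5*x + 10*y = 0.

Step 1: f(-2, -1) = 0, so P lies on C.
Step 2: partial derivatives
  f_x(x, y) = -3*x**2 - 2*x + y**2 - 2*y, f_y(x, y) = 2*x*y - 2*x + 3*y**2 + 2*y + 1.
  f_x(P) = -5, f_y(P) = 10 (gradient nonzero, so P is smooth).
Step 3: tangent line at P: -5·(x − -2) + 10·(y − -1) = 0.
Expanding: -5*x + 10*y = 0.


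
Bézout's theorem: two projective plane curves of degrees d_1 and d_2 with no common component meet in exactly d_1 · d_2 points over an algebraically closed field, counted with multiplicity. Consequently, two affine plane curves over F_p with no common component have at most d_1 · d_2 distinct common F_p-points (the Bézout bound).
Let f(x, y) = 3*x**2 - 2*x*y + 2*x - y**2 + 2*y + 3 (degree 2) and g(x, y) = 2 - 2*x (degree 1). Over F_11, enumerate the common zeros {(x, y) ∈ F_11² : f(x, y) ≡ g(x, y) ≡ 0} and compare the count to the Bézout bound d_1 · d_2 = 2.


Common zeros: ∅; count = 0; Bézout bound = 2.

deg(f) = 2, deg(g) = 1, so Bézout bound = 2.
Scan x ∈ F_11. For each x, list the y ∈ F_11 with f(x, y) ≡ 0 and those with g(x, y) ≡ 0 (mod 11); the common zeros in that column are the intersection.
  x = 0: f ≡ 0 at y ∈ {3, 10}; g ≡ 0 at y ∈ ∅; common: ∅.
  x = 1: f ≡ 0 at y ∈ ∅; g ≡ 0 at y ∈ {0, 1, 2, 3, 4, 5, 6, 7, 8, 9, 10}; common: ∅.
  x = 2: f ≡ 0 at y ∈ {2, 7}; g ≡ 0 at y ∈ ∅; common: ∅.
  x = 3: f ≡ 0 at y ∈ ∅; g ≡ 0 at y ∈ ∅; common: ∅.
  x = 4: f ≡ 0 at y ∈ ∅; g ≡ 0 at y ∈ ∅; common: ∅.
  x = 5: f ≡ 0 at y ∈ {0, 3}; g ≡ 0 at y ∈ ∅; common: ∅.
  x = 6: f ≡ 0 at y ∈ {2, 10}; g ≡ 0 at y ∈ ∅; common: ∅.
  x = 7: f ≡ 0 at y ∈ ∅; g ≡ 0 at y ∈ ∅; common: ∅.
  x = 8: f ≡ 0 at y ∈ ∅; g ≡ 0 at y ∈ ∅; common: ∅.
  x = 9: f ≡ 0 at y ∈ {0, 6}; g ≡ 0 at y ∈ ∅; common: ∅.
  x = 10: f ≡ 0 at y ∈ ∅; g ≡ 0 at y ∈ ∅; common: ∅.
Collecting: common zeros = ∅, so the count is 0.
Comparison with the Bézout bound: 0 ≤ 2 = deg(f)·deg(g), as expected for curves with no common component (the affine F_11-count falls short of the bound because intersections may lie at infinity, over extension fields, or carry multiplicity).


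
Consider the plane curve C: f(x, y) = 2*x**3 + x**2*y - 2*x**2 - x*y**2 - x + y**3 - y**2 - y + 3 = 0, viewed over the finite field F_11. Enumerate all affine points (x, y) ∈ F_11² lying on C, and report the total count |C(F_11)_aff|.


Affine F_11-points: {(1, 3), (1, 5), (2, 2), (3, 2), (4, 8), (5, 0), (6, 2), (7, 8), (8, 0), (8, 1), (8, 8), (9, 10), (10, 0)}; count = 13.

For each of the 121 pairs (x, y) ∈ F_11², evaluate f(x, y) mod 11. Record the zeros.
  x = 0: [0↦3, 1↦2, 2↦5, 3↦7, 4↦3, 5↦10, 6↦1, 7↦4, 8↦3, 9↦4, 10↦2]  zeros at y ∈ ∅
  x = 1: [0↦2, 1↦1, 2↦2, 3↦0, 4↦1, 5↦0, 6↦3, 7↦5, 8↦1, 9↦8, 10↦10]  zeros at y ∈ {3, 5}
  x = 2: [0↦9, 1↦10, 2↦0, 3↦7, 4↦4, 5↦8, 6↦3, 7↦6, 8↦1, 9↦5, 10↦2]  zeros at y ∈ {2}
  x = 3: [0↦3, 1↦8, 2↦0, 3↦7, 4↦2, 5↦2, 6↦2, 7↦8, 8↦4, 9↦7, 10↦1]  zeros at y ∈ {2}
  x = 4: [0↦7, 1↦7, 2↦3, 3↦1, 4↦7, 5↦5, 6↦1, 7↦1, 8↦0, 9↦4, 10↦8]  zeros at y ∈ {8}
  x = 5: [0↦0, 1↦8, 2↦10, 3↦1, 4↦9, 5↦7, 6↦1, 7↦8, 8↦1, 9↦8, 10↦2]  zeros at y ∈ {0}
  x = 6: [0↦5, 1↦1, 2↦0, 3↦8, 4↦9, 5↦9, 6↦3, 7↦8, 8↦8, 9↦9, 10↦6]  zeros at y ∈ {2}
  x = 7: [0↦1, 1↦9, 2↦7, 3↦1, 4↦8, 5↦1, 6↦8, 7↦2, 8↦0, 9↦8, 10↦10]  zeros at y ∈ {8}
  x = 8: [0↦0, 1↦0, 2↦10, 3↦3, 4↦7, 5↦6, 6↦6, 7↦2, 8↦0, 9↦6, 10↦4]  zeros at y ∈ {0, 1, 8}
  x = 9: [0↦3, 1↦8, 2↦10, 3↦4, 4↦7, 5↦3, 6↦9, 7↦9, 8↦9, 9↦4, 10↦0]  zeros at y ∈ {10}
  x = 10: [0↦0, 1↦1, 2↦8, 3↦5, 4↦9, 5↦4, 6↦7, 7↦2, 8↦6, 9↦3, 10↦10]  zeros at y ∈ {0}
Collecting zeros: affine points = {(1, 3), (1, 5), (2, 2), (3, 2), (4, 8), (5, 0), (6, 2), (7, 8), (8, 0), (8, 1), (8, 8), (9, 10), (10, 0)}.
Total count |C(F_11)_aff| = 13.


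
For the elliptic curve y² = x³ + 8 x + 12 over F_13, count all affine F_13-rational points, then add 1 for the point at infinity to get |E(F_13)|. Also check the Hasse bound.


Affine points = {(0, 5), (0, 8), (2, 6), (2, 7), (4, 2), (4, 11), (6, 4), (6, 9), (8, 4), (8, 9), (10, 0), (11, 1), (11, 12), (12, 4), (12, 9)}; affine count = 15; |E(F_13)| = 16.

Discriminant check: Δ ∝ 4a³ + 27b² = 4·8³ + 27·12² = 4·512 + 27·144 ≡ 8 (mod 13). Nonzero ⇒ E is nonsingular.
For each x ∈ F_13, compute rhs = x³ + 8·x + 12 mod 13, then count y ∈ F_13 with y² ≡ rhs.
  x = 0: rhs = 12, matching y values: 5, 8 (2 points).
  x = 1: rhs = 8, matching y values: none (0 points).
  x = 2: rhs = 10, matching y values: 6, 7 (2 points).
  x = 3: rhs = 11, matching y values: none (0 points).
  x = 4: rhs = 4, matching y values: 2, 11 (2 points).
  x = 5: rhs = 8, matching y values: none (0 points).
  x = 6: rhs = 3, matching y values: 4, 9 (2 points).
  x = 7: rhs = 8, matching y values: none (0 points).
  x = 8: rhs = 3, matching y values: 4, 9 (2 points).
  x = 9: rhs = 7, matching y values: none (0 points).
  x = 10: rhs = 0, matching y values: 0 (1 points).
  x = 11: rhs = 1, matching y values: 1, 12 (2 points).
  x = 12: rhs = 3, matching y values: 4, 9 (2 points).
Total affine count: 15.
Full point count |E(F_13)| = 15 + 1 = 16.
Hasse bound: |16 − (13+1)| = |2| = 2 ≤ 2√13 ≈ 7.2111 ✓.


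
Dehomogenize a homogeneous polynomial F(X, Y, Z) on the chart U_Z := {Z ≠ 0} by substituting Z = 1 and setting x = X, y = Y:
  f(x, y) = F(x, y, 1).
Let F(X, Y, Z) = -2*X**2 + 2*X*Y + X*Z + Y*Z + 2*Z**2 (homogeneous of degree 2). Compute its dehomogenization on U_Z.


f(x, y) = -2*x**2 + 2*x*y + x + y + 2

On U_Z we set Z = 1. Each monomial c·X^i·Y^j·Z^k in F becomes c·x^i·y^j·1^k = c·x^i·y^j.
Substituting Z = 1: F(X, Y, 1) = -2*x**2 + 2*x*y + x + y + 2.
Note: deg(f) ≤ deg(F) = 2; strict inequality happens when F is divisible by Z (lost terms).


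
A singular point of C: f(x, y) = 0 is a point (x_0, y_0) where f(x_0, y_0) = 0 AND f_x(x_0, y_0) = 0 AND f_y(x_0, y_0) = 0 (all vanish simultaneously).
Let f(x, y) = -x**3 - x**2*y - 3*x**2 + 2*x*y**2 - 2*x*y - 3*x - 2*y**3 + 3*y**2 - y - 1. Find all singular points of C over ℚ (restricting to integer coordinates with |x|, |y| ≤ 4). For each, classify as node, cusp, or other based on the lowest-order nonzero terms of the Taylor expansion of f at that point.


Singular points: {(-1, 0)}; classification: cusp.

Compute partial derivatives:
  f_x = -3*x**2 - 2*x*y - 6*x + 2*y**2 - 2*y - 3.
  f_y = -x**2 + 4*x*y - 2*x - 6*y**2 + 6*y - 1.
Scan x_0 ∈ {−4, ..., 4}. For each x_0, f_y(x_0, y) is a polynomial in y; find its integer roots y ∈ {−4, ..., 4}, then test f_x and f at those candidates.
  x = -4: f_y(-4, y) = -6*y**2 - 10*y - 9; no integer root y with |y| ≤ 4.
  x = -3: f_y(-3, y) = -6*y**2 - 6*y - 4; no integer root y with |y| ≤ 4.
  x = -2: f_y(-2, y) = -6*y**2 - 2*y - 1; no integer root y with |y| ≤ 4.
  x = -1: f_y(-1, y) = -6*y**2 + 2*y; vanishes at y ∈ {0}. (-1, 0): f_x = 0, f = 0 — SINGULAR.
  x = 0: f_y(0, y) = -6*y**2 + 6*y - 1; no integer root y with |y| ≤ 4.
  x = 1: f_y(1, y) = -6*y**2 + 10*y - 4; vanishes at y ∈ {1}. (1, 1): f_x = -14 ≠ 0.
  x = 2: f_y(2, y) = -6*y**2 + 14*y - 9; no integer root y with |y| ≤ 4.
  x = 3: f_y(3, y) = -6*y**2 + 18*y - 16; no integer root y with |y| ≤ 4.
  x = 4: f_y(4, y) = -6*y**2 + 22*y - 25; no integer root y with |y| ≤ 4.
Only singular point on the grid: (-1, 0).
Classify: substitute x = -1 + u, y = 0 + v and expand: f = -u**3 - u**2*v + 2*u*v**2 - 2*v**3 + v**2.
No constant or linear terms (consistent with a singular point). Quadratic part: v**2. Cubic part: -u**3 - u**2*v + 2*u*v**2 - 2*v**3.
The quadratic part v**2 is a perfect square, so there is a single (double) tangent line v = 0, i.e. y = 0. Restricting the cubic part to that line (v = 0) leaves -u**3 ≠ 0, so f is not divisible by v and the branch is v² ≈ u**3 to lowest order — this is a cusp.
Classification: cusp.


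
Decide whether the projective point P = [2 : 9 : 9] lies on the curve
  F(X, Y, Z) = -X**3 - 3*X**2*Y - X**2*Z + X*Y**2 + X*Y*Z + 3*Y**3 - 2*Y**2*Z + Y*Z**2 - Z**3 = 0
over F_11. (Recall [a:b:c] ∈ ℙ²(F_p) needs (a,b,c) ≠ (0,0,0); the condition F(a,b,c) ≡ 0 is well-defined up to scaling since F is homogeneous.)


F(2,9,9) ≡ 10 (mod 11); P is NOT on the curve.

Evaluate F(2, 9, 9) term-by-term (mod 11).
  -X**3 ↦ -1·8·1·1 = -8
  -3*X**2*Y ↦ -3·4·9·1 = -108
  -X**2*Z ↦ -1·4·1·9 = -36
  X*Y**2 ↦ 1·2·81·1 = 162
  X*Y*Z ↦ 1·2·9·9 = 162
  3*Y**3 ↦ 3·1·729·1 = 2187
  -2*Y**2*Z ↦ -2·1·81·9 = -1458
  Y*Z**2 ↦ 1·1·9·81 = 729
  -Z**3 ↦ -1·1·1·729 = -729
Sum: F(2, 9, 9) = (-8) + (-108) + (-36) + (162) + (162) + (2187) + (-1458) + (729) + (-729) = 901.
Reducing mod 11: 901 ≡ 10 (mod 11).
Since F(a, b, c) ≡ 10 ≠ 0 (mod 11), P does NOT lie on the curve.


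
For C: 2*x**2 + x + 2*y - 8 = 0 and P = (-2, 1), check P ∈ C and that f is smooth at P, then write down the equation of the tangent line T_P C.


Tangent line at P: -7*x + 2*y - 16 = 0.

Step 1: f(-2, 1) = 0, so P lies on C.
Step 2: partial derivatives
  f_x(x, y) = 4*x + 1, f_y(x, y) = 2.
  f_x(P) = -7, f_y(P) = 2 (gradient nonzero, so P is smooth).
Step 3: tangent line at P: -7·(x − -2) + 2·(y − 1) = 0.
Expanding: -7*x + 2*y - 16 = 0.


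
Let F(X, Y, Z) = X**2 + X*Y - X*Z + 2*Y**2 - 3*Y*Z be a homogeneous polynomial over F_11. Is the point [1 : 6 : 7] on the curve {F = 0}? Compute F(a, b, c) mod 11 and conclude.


F(1,6,7) ≡ 1 (mod 11); P is NOT on the curve.

Evaluate F(1, 6, 7) term-by-term (mod 11).
  X**2 ↦ 1·1·1·1 = 1
  X*Y ↦ 1·1·6·1 = 6
  -X*Z ↦ -1·1·1·7 = -7
  2*Y**2 ↦ 2·1·36·1 = 72
  -3*Y*Z ↦ -3·1·6·7 = -126
Sum: F(1, 6, 7) = (1) + (6) + (-7) + (72) + (-126) = -54.
Reducing mod 11: -54 ≡ 1 (mod 11).
Since F(a, b, c) ≡ 1 ≠ 0 (mod 11), P does NOT lie on the curve.


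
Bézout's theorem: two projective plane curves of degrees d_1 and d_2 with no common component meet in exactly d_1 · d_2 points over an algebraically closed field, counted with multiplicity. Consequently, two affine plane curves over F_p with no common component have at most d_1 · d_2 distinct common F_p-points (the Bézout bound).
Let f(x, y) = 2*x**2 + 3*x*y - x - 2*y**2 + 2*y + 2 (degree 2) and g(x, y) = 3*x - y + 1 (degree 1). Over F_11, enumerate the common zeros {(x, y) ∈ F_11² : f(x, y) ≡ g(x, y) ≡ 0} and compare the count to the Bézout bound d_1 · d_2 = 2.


Common zeros: ∅; count = 0; Bézout bound = 2.

deg(f) = 2, deg(g) = 1, so Bézout bound = 2.
Scan x ∈ F_11. For each x, list the y ∈ F_11 with f(x, y) ≡ 0 and those with g(x, y) ≡ 0 (mod 11); the common zeros in that column are the intersection.
  x = 0: f ≡ 0 at y ∈ {4, 8}; g ≡ 0 at y ∈ {1}; common: ∅.
  x = 1: f ≡ 0 at y ∈ {3, 5}; g ≡ 0 at y ∈ {4}; common: ∅.
  x = 2: f ≡ 0 at y ∈ ∅; g ≡ 0 at y ∈ {7}; common: ∅.
  x = 3: f ≡ 0 at y ∈ {5, 6}; g ≡ 0 at y ∈ {10}; common: ∅.
  x = 4: f ≡ 0 at y ∈ ∅; g ≡ 0 at y ∈ {2}; common: ∅.
  x = 5: f ≡ 0 at y ∈ {6, 8}; g ≡ 0 at y ∈ {5}; common: ∅.
  x = 6: f ≡ 0 at y ∈ {3, 7}; g ≡ 0 at y ∈ {8}; common: ∅.
  x = 7: f ≡ 0 at y ∈ ∅; g ≡ 0 at y ∈ {0}; common: ∅.
  x = 8: f ≡ 0 at y ∈ ∅; g ≡ 0 at y ∈ {3}; common: ∅.
  x = 9: f ≡ 0 at y ∈ ∅; g ≡ 0 at y ∈ {6}; common: ∅.
  x = 10: f ≡ 0 at y ∈ ∅; g ≡ 0 at y ∈ {9}; common: ∅.
Collecting: common zeros = ∅, so the count is 0.
Comparison with the Bézout bound: 0 ≤ 2 = deg(f)·deg(g), as expected for curves with no common component (the affine F_11-count falls short of the bound because intersections may lie at infinity, over extension fields, or carry multiplicity).


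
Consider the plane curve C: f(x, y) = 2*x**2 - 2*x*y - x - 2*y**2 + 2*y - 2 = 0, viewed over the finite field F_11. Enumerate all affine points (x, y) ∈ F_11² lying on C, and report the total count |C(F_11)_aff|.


Affine F_11-points: {(1, 4), (1, 7), (2, 1), (2, 9), (5, 1), (5, 6), (7, 6), (7, 10), (9, 4), (9, 10)}; count = 10.

For each of the 121 pairs (x, y) ∈ F_11², evaluate f(x, y) mod 11. Record the zeros.
  x = 0: [0↦9, 1↦9, 2↦5, 3↦8, 4↦7, 5↦2, 6↦4, 7↦2, 8↦7, 9↦8, 10↦5]  zeros at y ∈ ∅
  x = 1: [0↦10, 1↦8, 2↦2, 3↦3, 4↦0, 5↦4, 6↦4, 7↦0, 8↦3, 9↦2, 10↦8]  zeros at y ∈ {4, 7}
  x = 2: [0↦4, 1↦0, 2↦3, 3↦2, 4↦8, 5↦10, 6↦8, 7↦2, 8↦3, 9↦0, 10↦4]  zeros at y ∈ {1, 9}
  x = 3: [0↦2, 1↦7, 2↦8, 3↦5, 4↦9, 5↦9, 6↦5, 7↦8, 8↦7, 9↦2, 10↦4]  zeros at y ∈ ∅
  x = 4: [0↦4, 1↦7, 2↦6, 3↦1, 4↦3, 5↦1, 6↦6, 7↦7, 8↦4, 9↦8, 10↦8]  zeros at y ∈ ∅
  x = 5: [0↦10, 1↦0, 2↦8, 3↦1, 4↦1, 5↦8, 6↦0, 7↦10, 8↦5, 9↦7, 10↦5]  zeros at y ∈ {1, 6}
  x = 6: [0↦9, 1↦8, 2↦3, 3↦5, 4↦3, 5↦8, 6↦9, 7↦6, 8↦10, 9↦10, 10↦6]  zeros at y ∈ ∅
  x = 7: [0↦1, 1↦9, 2↦2, 3↦2, 4↦9, 5↦1, 6↦0, 7↦6, 8↦8, 9↦6, 10↦0]  zeros at y ∈ {6, 10}
  x = 8: [0↦8, 1↦3, 2↦5, 3↦3, 4↦8, 5↦9, 6↦6, 7↦10, 8↦10, 9↦6, 10↦9]  zeros at y ∈ ∅
  x = 9: [0↦8, 1↦1, 2↦1, 3↦8, 4↦0, 5↦10, 6↦5, 7↦7, 8↦5, 9↦10, 10↦0]  zeros at y ∈ {4, 10}
  x = 10: [0↦1, 1↦3, 2↦1, 3↦6, 4↦7, 5↦4, 6↦8, 7↦8, 8↦4, 9↦7, 10↦6]  zeros at y ∈ ∅
Collecting zeros: affine points = {(1, 4), (1, 7), (2, 1), (2, 9), (5, 1), (5, 6), (7, 6), (7, 10), (9, 4), (9, 10)}.
Total count |C(F_11)_aff| = 10.


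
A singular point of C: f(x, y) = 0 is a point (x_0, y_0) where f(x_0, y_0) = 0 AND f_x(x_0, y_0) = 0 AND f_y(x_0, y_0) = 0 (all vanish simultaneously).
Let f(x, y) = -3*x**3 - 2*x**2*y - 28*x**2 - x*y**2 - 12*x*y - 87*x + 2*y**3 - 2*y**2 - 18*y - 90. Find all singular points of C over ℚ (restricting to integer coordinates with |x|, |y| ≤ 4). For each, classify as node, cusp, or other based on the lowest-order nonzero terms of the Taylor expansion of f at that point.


Singular points: {(-3, 0)}; classification: node.

Compute partial derivatives:
  f_x = -9*x**2 - 4*x*y - 56*x - y**2 - 12*y - 87.
  f_y = -2*x**2 - 2*x*y - 12*x + 6*y**2 - 4*y - 18.
Scan x_0 ∈ {−4, ..., 4}. For each x_0, f_y(x_0, y) is a polynomial in y; find its integer roots y ∈ {−4, ..., 4}, then test f_x and f at those candidates.
  x = -4: f_y(-4, y) = 6*y**2 + 4*y - 2; vanishes at y ∈ {-1}. (-4, -1): f_x = -12 ≠ 0.
  x = -3: f_y(-3, y) = 6*y**2 + 2*y; vanishes at y ∈ {0}. (-3, 0): f_x = 0, f = 0 — SINGULAR.
  x = -2: f_y(-2, y) = 6*y**2 - 2; no integer root y with |y| ≤ 4.
  x = -1: f_y(-1, y) = 6*y**2 - 2*y - 8; vanishes at y ∈ {-1}. (-1, -1): f_x = -33 ≠ 0.
  x = 0: f_y(0, y) = 6*y**2 - 4*y - 18; no integer root y with |y| ≤ 4.
  x = 1: f_y(1, y) = 6*y**2 - 6*y - 32; no integer root y with |y| ≤ 4.
  x = 2: f_y(2, y) = 6*y**2 - 8*y - 50; no integer root y with |y| ≤ 4.
  x = 3: f_y(3, y) = 6*y**2 - 10*y - 72; no integer root y with |y| ≤ 4.
  x = 4: f_y(4, y) = 6*y**2 - 12*y - 98; no integer root y with |y| ≤ 4.
Only singular point on the grid: (-3, 0).
Classify: substitute x = -3 + u, y = 0 + v and expand: f = -3*u**3 - 2*u**2*v - u**2 - u*v**2 + 2*v**3 + v**2.
No constant or linear terms (consistent with a singular point). Quadratic part: -u**2 + v**2. Cubic part: -3*u**3 - 2*u**2*v - u*v**2 + 2*v**3.
The quadratic part v**2 - u**2 = (v − u)(v + u) splits into two distinct linear factors, so there are two distinct tangent lines y − 0 = ±(x − -3) — this is a node (ordinary double point).
Classification: node.


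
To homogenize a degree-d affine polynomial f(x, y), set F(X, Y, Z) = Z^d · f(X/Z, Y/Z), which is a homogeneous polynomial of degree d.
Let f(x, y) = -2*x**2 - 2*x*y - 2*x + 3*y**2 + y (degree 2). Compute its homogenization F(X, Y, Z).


F(X, Y, Z) = -2*X**2 - 2*X*Y - 2*X*Z + 3*Y**2 + Y*Z

deg(f) = 2.
Substitute x = X/Z, y = Y/Z into f, then multiply by Z^2.
  monomial -2·x^2·y^0 ↦ -2·X^2·Y^0·Z^0.
  monomial -2·x^1·y^1 ↦ -2·X^1·Y^1·Z^0.
  monomial -2·x^1·y^0 ↦ -2·X^1·Y^0·Z^1.
  monomial 3·x^0·y^2 ↦ 3·X^0·Y^2·Z^0.
  monomial 1·x^0·y^1 ↦ 1·X^0·Y^1·Z^1.
Collecting: F(X, Y, Z) = -2*X**2 - 2*X*Y - 2*X*Z + 3*Y**2 + Y*Z.


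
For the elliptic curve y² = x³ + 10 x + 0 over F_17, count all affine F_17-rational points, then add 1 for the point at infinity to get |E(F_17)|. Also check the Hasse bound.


Affine points = {(0, 0), (4, 6), (4, 11), (6, 2), (6, 15), (11, 8), (11, 9), (13, 7), (13, 10)}; affine count = 9; |E(F_17)| = 10.

Discriminant check: Δ ∝ 4a³ + 27b² = 4·10³ + 27·0² = 4·1000 + 27·0 ≡ 5 (mod 17). Nonzero ⇒ E is nonsingular.
For each x ∈ F_17, compute rhs = x³ + 10·x + 0 mod 17, then count y ∈ F_17 with y² ≡ rhs.
  x = 0: rhs = 0, matching y values: 0 (1 points).
  x = 1: rhs = 11, matching y values: none (0 points).
  x = 2: rhs = 11, matching y values: none (0 points).
  x = 3: rhs = 6, matching y values: none (0 points).
  x = 4: rhs = 2, matching y values: 6, 11 (2 points).
  x = 5: rhs = 5, matching y values: none (0 points).
  x = 6: rhs = 4, matching y values: 2, 15 (2 points).
  x = 7: rhs = 5, matching y values: none (0 points).
  x = 8: rhs = 14, matching y values: none (0 points).
  x = 9: rhs = 3, matching y values: none (0 points).
  x = 10: rhs = 12, matching y values: none (0 points).
  x = 11: rhs = 13, matching y values: 8, 9 (2 points).
  x = 12: rhs = 12, matching y values: none (0 points).
  x = 13: rhs = 15, matching y values: 7, 10 (2 points).
  x = 14: rhs = 11, matching y values: none (0 points).
  x = 15: rhs = 6, matching y values: none (0 points).
  x = 16: rhs = 6, matching y values: none (0 points).
Total affine count: 9.
Full point count |E(F_17)| = 9 + 1 = 10.
Hasse bound: |10 − (17+1)| = |-8| = 8 ≤ 2√17 ≈ 8.2462 ✓.


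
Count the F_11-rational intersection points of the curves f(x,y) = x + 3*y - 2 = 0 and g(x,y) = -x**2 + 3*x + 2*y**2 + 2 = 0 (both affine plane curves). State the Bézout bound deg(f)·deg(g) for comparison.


Common zeros: {(10, 1)}; count = 1; Bézout bound = 2.

deg(f) = 1, deg(g) = 2, so Bézout bound = 2.
Scan x ∈ F_11. For each x, list the y ∈ F_11 with f(x, y) ≡ 0 and those with g(x, y) ≡ 0 (mod 11); the common zeros in that column are the intersection.
  x = 0: f ≡ 0 at y ∈ {8}; g ≡ 0 at y ∈ ∅; common: ∅.
  x = 1: f ≡ 0 at y ∈ {4}; g ≡ 0 at y ∈ {3, 8}; common: ∅.
  x = 2: f ≡ 0 at y ∈ {0}; g ≡ 0 at y ∈ {3, 8}; common: ∅.
  x = 3: f ≡ 0 at y ∈ {7}; g ≡ 0 at y ∈ ∅; common: ∅.
  x = 4: f ≡ 0 at y ∈ {3}; g ≡ 0 at y ∈ {1, 10}; common: ∅.
  x = 5: f ≡ 0 at y ∈ {10}; g ≡ 0 at y ∈ {2, 9}; common: ∅.
  x = 6: f ≡ 0 at y ∈ {6}; g ≡ 0 at y ∈ ∅; common: ∅.
  x = 7: f ≡ 0 at y ∈ {2}; g ≡ 0 at y ∈ ∅; common: ∅.
  x = 8: f ≡ 0 at y ∈ {9}; g ≡ 0 at y ∈ ∅; common: ∅.
  x = 9: f ≡ 0 at y ∈ {5}; g ≡ 0 at y ∈ {2, 9}; common: ∅.
  x = 10: f ≡ 0 at y ∈ {1}; g ≡ 0 at y ∈ {1, 10}; common: {1}.
Collecting: common zeros = {(10, 1)}, so the count is 1.
Comparison with the Bézout bound: 1 ≤ 2 = deg(f)·deg(g), as expected for curves with no common component (the affine F_11-count falls short of the bound because intersections may lie at infinity, over extension fields, or carry multiplicity).


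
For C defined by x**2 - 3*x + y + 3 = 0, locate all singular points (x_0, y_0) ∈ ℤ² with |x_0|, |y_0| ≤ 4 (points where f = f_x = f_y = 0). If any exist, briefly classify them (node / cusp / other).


No singular points in the scanned grid; C is smooth there.

Compute partial derivatives:
  f_x = 2*x - 3.
  f_y = 1.
f_y = 1 is a nonzero constant, so f_y never vanishes: no point (x, y) can satisfy f = f_x = f_y = 0. In particular no (x, y) ∈ {−4, ..., 4}² is singular; the curve is smooth.


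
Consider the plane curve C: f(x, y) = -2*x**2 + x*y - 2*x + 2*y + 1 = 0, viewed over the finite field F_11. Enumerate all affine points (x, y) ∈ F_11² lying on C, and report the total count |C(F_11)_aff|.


Affine F_11-points: {(0, 5), (1, 1), (2, 0), (3, 9), (4, 1), (5, 10), (6, 9), (7, 5), (8, 0), (10, 10)}; count = 10.

For each of the 121 pairs (x, y) ∈ F_11², evaluate f(x, y) mod 11. Record the zeros.
  x = 0: [0↦1, 1↦3, 2↦5, 3↦7, 4↦9, 5↦0, 6↦2, 7↦4, 8↦6, 9↦8, 10↦10]  zeros at y ∈ {5}
  x = 1: [0↦8, 1↦0, 2↦3, 3↦6, 4↦9, 5↦1, 6↦4, 7↦7, 8↦10, 9↦2, 10↦5]  zeros at y ∈ {1}
  x = 2: [0↦0, 1↦4, 2↦8, 3↦1, 4↦5, 5↦9, 6↦2, 7↦6, 8↦10, 9↦3, 10↦7]  zeros at y ∈ {0}
  x = 3: [0↦10, 1↦4, 2↦9, 3↦3, 4↦8, 5↦2, 6↦7, 7↦1, 8↦6, 9↦0, 10↦5]  zeros at y ∈ {9}
  x = 4: [0↦5, 1↦0, 2↦6, 3↦1, 4↦7, 5↦2, 6↦8, 7↦3, 8↦9, 9↦4, 10↦10]  zeros at y ∈ {1}
  x = 5: [0↦7, 1↦3, 2↦10, 3↦6, 4↦2, 5↦9, 6↦5, 7↦1, 8↦8, 9↦4, 10↦0]  zeros at y ∈ {10}
  x = 6: [0↦5, 1↦2, 2↦10, 3↦7, 4↦4, 5↦1, 6↦9, 7↦6, 8↦3, 9↦0, 10↦8]  zeros at y ∈ {9}
  x = 7: [0↦10, 1↦8, 2↦6, 3↦4, 4↦2, 5↦0, 6↦9, 7↦7, 8↦5, 9↦3, 10↦1]  zeros at y ∈ {5}
  x = 8: [0↦0, 1↦10, 2↦9, 3↦8, 4↦7, 5↦6, 6↦5, 7↦4, 8↦3, 9↦2, 10↦1]  zeros at y ∈ {0}
  x = 9: [0↦8, 1↦8, 2↦8, 3↦8, 4↦8, 5↦8, 6↦8, 7↦8, 8↦8, 9↦8, 10↦8]  zeros at y ∈ ∅
  x = 10: [0↦1, 1↦2, 2↦3, 3↦4, 4↦5, 5↦6, 6↦7, 7↦8, 8↦9, 9↦10, 10↦0]  zeros at y ∈ {10}
Collecting zeros: affine points = {(0, 5), (1, 1), (2, 0), (3, 9), (4, 1), (5, 10), (6, 9), (7, 5), (8, 0), (10, 10)}.
Total count |C(F_11)_aff| = 10.


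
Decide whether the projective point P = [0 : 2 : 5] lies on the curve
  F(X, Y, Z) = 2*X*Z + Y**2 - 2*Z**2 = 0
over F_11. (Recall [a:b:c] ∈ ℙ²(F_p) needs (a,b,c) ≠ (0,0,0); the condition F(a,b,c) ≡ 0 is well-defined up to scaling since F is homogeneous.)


F(0,2,5) ≡ 9 (mod 11); P is NOT on the curve.

Evaluate F(0, 2, 5) term-by-term (mod 11).
  2*X*Z ↦ 2·0·1·5 = 0
  Y**2 ↦ 1·1·4·1 = 4
  -2*Z**2 ↦ -2·1·1·25 = -50
Sum: F(0, 2, 5) = (0) + (4) + (-50) = -46.
Reducing mod 11: -46 ≡ 9 (mod 11).
Since F(a, b, c) ≡ 9 ≠ 0 (mod 11), P does NOT lie on the curve.


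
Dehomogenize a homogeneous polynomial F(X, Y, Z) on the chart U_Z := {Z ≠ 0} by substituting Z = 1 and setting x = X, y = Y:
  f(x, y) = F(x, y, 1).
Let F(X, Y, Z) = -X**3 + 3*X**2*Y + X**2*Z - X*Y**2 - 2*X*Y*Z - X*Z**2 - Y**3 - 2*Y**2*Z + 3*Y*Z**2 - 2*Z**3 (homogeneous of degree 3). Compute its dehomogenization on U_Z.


f(x, y) = -x**3 + 3*x**2*y + x**2 - x*y**2 - 2*x*y - x - y**3 - 2*y**2 + 3*y - 2

On U_Z we set Z = 1. Each monomial c·X^i·Y^j·Z^k in F becomes c·x^i·y^j·1^k = c·x^i·y^j.
Substituting Z = 1: F(X, Y, 1) = -x**3 + 3*x**2*y + x**2 - x*y**2 - 2*x*y - x - y**3 - 2*y**2 + 3*y - 2.
Note: deg(f) ≤ deg(F) = 3; strict inequality happens when F is divisible by Z (lost terms).


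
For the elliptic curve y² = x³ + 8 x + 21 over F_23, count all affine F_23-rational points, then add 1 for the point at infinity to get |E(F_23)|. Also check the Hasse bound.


Affine points = {(3, 7), (3, 16), (4, 5), (4, 18), (5, 5), (5, 18), (6, 3), (6, 20), (7, 11), (7, 12), (14, 5), (14, 18), (16, 6), (16, 17), (20, 4), (20, 19), (22, 9), (22, 14)}; affine count = 18; |E(F_23)| = 19.

Discriminant check: Δ ∝ 4a³ + 27b² = 4·8³ + 27·21² = 4·512 + 27·441 ≡ 17 (mod 23). Nonzero ⇒ E is nonsingular.
For each x ∈ F_23, compute rhs = x³ + 8·x + 21 mod 23, then count y ∈ F_23 with y² ≡ rhs.
  x = 0: rhs = 21, matching y values: none (0 points).
  x = 1: rhs = 7, matching y values: none (0 points).
  x = 2: rhs = 22, matching y values: none (0 points).
  x = 3: rhs = 3, matching y values: 7, 16 (2 points).
  x = 4: rhs = 2, matching y values: 5, 18 (2 points).
  x = 5: rhs = 2, matching y values: 5, 18 (2 points).
  x = 6: rhs = 9, matching y values: 3, 20 (2 points).
  x = 7: rhs = 6, matching y values: 11, 12 (2 points).
  x = 8: rhs = 22, matching y values: none (0 points).
  x = 9: rhs = 17, matching y values: none (0 points).
  x = 10: rhs = 20, matching y values: none (0 points).
  x = 11: rhs = 14, matching y values: none (0 points).
  x = 12: rhs = 5, matching y values: none (0 points).
  x = 13: rhs = 22, matching y values: none (0 points).
  x = 14: rhs = 2, matching y values: 5, 18 (2 points).
  x = 15: rhs = 20, matching y values: none (0 points).
  x = 16: rhs = 13, matching y values: 6, 17 (2 points).
  x = 17: rhs = 10, matching y values: none (0 points).
  x = 18: rhs = 17, matching y values: none (0 points).
  x = 19: rhs = 17, matching y values: none (0 points).
  x = 20: rhs = 16, matching y values: 4, 19 (2 points).
  x = 21: rhs = 20, matching y values: none (0 points).
  x = 22: rhs = 12, matching y values: 9, 14 (2 points).
Total affine count: 18.
Full point count |E(F_23)| = 18 + 1 = 19.
Hasse bound: |19 − (23+1)| = |-5| = 5 ≤ 2√23 ≈ 9.5917 ✓.


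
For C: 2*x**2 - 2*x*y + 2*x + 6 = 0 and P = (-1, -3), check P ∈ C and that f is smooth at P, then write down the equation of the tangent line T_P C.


Tangent line at P: 4*x + 2*y + 10 = 0.

Step 1: f(-1, -3) = 0, so P lies on C.
Step 2: partial derivatives
  f_x(x, y) = 4*x - 2*y + 2, f_y(x, y) = -2*x.
  f_x(P) = 4, f_y(P) = 2 (gradient nonzero, so P is smooth).
Step 3: tangent line at P: 4·(x − -1) + 2·(y − -3) = 0.
Expanding: 4*x + 2*y + 10 = 0.


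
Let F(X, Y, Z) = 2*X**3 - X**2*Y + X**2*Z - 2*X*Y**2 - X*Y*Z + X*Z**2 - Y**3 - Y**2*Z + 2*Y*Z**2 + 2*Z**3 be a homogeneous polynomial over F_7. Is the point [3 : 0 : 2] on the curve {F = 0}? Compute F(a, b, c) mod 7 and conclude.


F(3,0,2) ≡ 2 (mod 7); P is NOT on the curve.

Evaluate F(3, 0, 2) term-by-term (mod 7).
  2*X**3 ↦ 2·27·1·1 = 54
  -X**2*Y ↦ -1·9·0·1 = 0
  X**2*Z ↦ 1·9·1·2 = 18
  -2*X*Y**2 ↦ -2·3·0·1 = 0
  -X*Y*Z ↦ -1·3·0·2 = 0
  X*Z**2 ↦ 1·3·1·4 = 12
  -Y**3 ↦ -1·1·0·1 = 0
  -Y**2*Z ↦ -1·1·0·2 = 0
  2*Y*Z**2 ↦ 2·1·0·4 = 0
  2*Z**3 ↦ 2·1·1·8 = 16
Sum: F(3, 0, 2) = (54) + (0) + (18) + (0) + (0) + (12) + (0) + (0) + (0) + (16) = 100.
Reducing mod 7: 100 ≡ 2 (mod 7).
Since F(a, b, c) ≡ 2 ≠ 0 (mod 7), P does NOT lie on the curve.


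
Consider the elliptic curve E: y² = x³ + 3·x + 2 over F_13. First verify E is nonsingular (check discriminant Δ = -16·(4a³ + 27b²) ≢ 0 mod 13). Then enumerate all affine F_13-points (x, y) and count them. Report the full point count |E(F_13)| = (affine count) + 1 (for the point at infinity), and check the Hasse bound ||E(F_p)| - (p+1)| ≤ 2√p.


Affine points = {(2, 4), (2, 9), (3, 5), (3, 8), (4, 0), (5, 5), (5, 8), (9, 2), (9, 11), (11, 1), (11, 12)}; affine count = 11; |E(F_13)| = 12.

Discriminant check: Δ ∝ 4a³ + 27b² = 4·3³ + 27·2² = 4·27 + 27·4 ≡ 8 (mod 13). Nonzero ⇒ E is nonsingular.
For each x ∈ F_13, compute rhs = x³ + 3·x + 2 mod 13, then count y ∈ F_13 with y² ≡ rhs.
  x = 0: rhs = 2, matching y values: none (0 points).
  x = 1: rhs = 6, matching y values: none (0 points).
  x = 2: rhs = 3, matching y values: 4, 9 (2 points).
  x = 3: rhs = 12, matching y values: 5, 8 (2 points).
  x = 4: rhs = 0, matching y values: 0 (1 points).
  x = 5: rhs = 12, matching y values: 5, 8 (2 points).
  x = 6: rhs = 2, matching y values: none (0 points).
  x = 7: rhs = 2, matching y values: none (0 points).
  x = 8: rhs = 5, matching y values: none (0 points).
  x = 9: rhs = 4, matching y values: 2, 11 (2 points).
  x = 10: rhs = 5, matching y values: none (0 points).
  x = 11: rhs = 1, matching y values: 1, 12 (2 points).
  x = 12: rhs = 11, matching y values: none (0 points).
Total affine count: 11.
Full point count |E(F_13)| = 11 + 1 = 12.
Hasse bound: |12 − (13+1)| = |-2| = 2 ≤ 2√13 ≈ 7.2111 ✓.


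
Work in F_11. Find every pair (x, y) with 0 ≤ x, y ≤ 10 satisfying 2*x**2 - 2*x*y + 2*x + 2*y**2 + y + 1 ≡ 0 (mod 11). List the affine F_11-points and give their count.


Affine F_11-points: {(0, 2), (0, 3), (1, 2), (1, 4), (2, 3), (2, 4), (3, 1), (3, 7), (5, 5), (8, 1), (10, 5), (10, 10)}; count = 12.

For each of the 121 pairs (x, y) ∈ F_11², evaluate f(x, y) mod 11. Record the zeros.
  x = 0: [0↦1, 1↦4, 2↦0, 3↦0, 4↦4, 5↦1, 6↦2, 7↦7, 8↦5, 9↦7, 10↦2]  zeros at y ∈ {2, 3}
  x = 1: [0↦5, 1↦6, 2↦0, 3↦9, 4↦0, 5↦6, 6↦5, 7↦8, 8↦4, 9↦4, 10↦8]  zeros at y ∈ {2, 4}
  x = 2: [0↦2, 1↦1, 2↦4, 3↦0, 4↦0, 5↦4, 6↦1, 7↦2, 8↦7, 9↦5, 10↦7]  zeros at y ∈ {3, 4}
  x = 3: [0↦3, 1↦0, 2↦1, 3↦6, 4↦4, 5↦6, 6↦1, 7↦0, 8↦3, 9↦10, 10↦10]  zeros at y ∈ {1, 7}
  x = 4: [0↦8, 1↦3, 2↦2, 3↦5, 4↦1, 5↦1, 6↦5, 7↦2, 8↦3, 9↦8, 10↦6]  zeros at y ∈ ∅
  x = 5: [0↦6, 1↦10, 2↦7, 3↦8, 4↦2, 5↦0, 6↦2, 7↦8, 8↦7, 9↦10, 10↦6]  zeros at y ∈ {5}
  x = 6: [0↦8, 1↦10, 2↦5, 3↦4, 4↦7, 5↦3, 6↦3, 7↦7, 8↦4, 9↦5, 10↦10]  zeros at y ∈ ∅
  x = 7: [0↦3, 1↦3, 2↦7, 3↦4, 4↦5, 5↦10, 6↦8, 7↦10, 8↦5, 9↦4, 10↦7]  zeros at y ∈ ∅
  x = 8: [0↦2, 1↦0, 2↦2, 3↦8, 4↦7, 5↦10, 6↦6, 7↦6, 8↦10, 9↦7, 10↦8]  zeros at y ∈ {1}
  x = 9: [0↦5, 1↦1, 2↦1, 3↦5, 4↦2, 5↦3, 6↦8, 7↦6, 8↦8, 9↦3, 10↦2]  zeros at y ∈ ∅
  x = 10: [0↦1, 1↦6, 2↦4, 3↦6, 4↦1, 5↦0, 6↦3, 7↦10, 8↦10, 9↦3, 10↦0]  zeros at y ∈ {5, 10}
Collecting zeros: affine points = {(0, 2), (0, 3), (1, 2), (1, 4), (2, 3), (2, 4), (3, 1), (3, 7), (5, 5), (8, 1), (10, 5), (10, 10)}.
Total count |C(F_11)_aff| = 12.
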